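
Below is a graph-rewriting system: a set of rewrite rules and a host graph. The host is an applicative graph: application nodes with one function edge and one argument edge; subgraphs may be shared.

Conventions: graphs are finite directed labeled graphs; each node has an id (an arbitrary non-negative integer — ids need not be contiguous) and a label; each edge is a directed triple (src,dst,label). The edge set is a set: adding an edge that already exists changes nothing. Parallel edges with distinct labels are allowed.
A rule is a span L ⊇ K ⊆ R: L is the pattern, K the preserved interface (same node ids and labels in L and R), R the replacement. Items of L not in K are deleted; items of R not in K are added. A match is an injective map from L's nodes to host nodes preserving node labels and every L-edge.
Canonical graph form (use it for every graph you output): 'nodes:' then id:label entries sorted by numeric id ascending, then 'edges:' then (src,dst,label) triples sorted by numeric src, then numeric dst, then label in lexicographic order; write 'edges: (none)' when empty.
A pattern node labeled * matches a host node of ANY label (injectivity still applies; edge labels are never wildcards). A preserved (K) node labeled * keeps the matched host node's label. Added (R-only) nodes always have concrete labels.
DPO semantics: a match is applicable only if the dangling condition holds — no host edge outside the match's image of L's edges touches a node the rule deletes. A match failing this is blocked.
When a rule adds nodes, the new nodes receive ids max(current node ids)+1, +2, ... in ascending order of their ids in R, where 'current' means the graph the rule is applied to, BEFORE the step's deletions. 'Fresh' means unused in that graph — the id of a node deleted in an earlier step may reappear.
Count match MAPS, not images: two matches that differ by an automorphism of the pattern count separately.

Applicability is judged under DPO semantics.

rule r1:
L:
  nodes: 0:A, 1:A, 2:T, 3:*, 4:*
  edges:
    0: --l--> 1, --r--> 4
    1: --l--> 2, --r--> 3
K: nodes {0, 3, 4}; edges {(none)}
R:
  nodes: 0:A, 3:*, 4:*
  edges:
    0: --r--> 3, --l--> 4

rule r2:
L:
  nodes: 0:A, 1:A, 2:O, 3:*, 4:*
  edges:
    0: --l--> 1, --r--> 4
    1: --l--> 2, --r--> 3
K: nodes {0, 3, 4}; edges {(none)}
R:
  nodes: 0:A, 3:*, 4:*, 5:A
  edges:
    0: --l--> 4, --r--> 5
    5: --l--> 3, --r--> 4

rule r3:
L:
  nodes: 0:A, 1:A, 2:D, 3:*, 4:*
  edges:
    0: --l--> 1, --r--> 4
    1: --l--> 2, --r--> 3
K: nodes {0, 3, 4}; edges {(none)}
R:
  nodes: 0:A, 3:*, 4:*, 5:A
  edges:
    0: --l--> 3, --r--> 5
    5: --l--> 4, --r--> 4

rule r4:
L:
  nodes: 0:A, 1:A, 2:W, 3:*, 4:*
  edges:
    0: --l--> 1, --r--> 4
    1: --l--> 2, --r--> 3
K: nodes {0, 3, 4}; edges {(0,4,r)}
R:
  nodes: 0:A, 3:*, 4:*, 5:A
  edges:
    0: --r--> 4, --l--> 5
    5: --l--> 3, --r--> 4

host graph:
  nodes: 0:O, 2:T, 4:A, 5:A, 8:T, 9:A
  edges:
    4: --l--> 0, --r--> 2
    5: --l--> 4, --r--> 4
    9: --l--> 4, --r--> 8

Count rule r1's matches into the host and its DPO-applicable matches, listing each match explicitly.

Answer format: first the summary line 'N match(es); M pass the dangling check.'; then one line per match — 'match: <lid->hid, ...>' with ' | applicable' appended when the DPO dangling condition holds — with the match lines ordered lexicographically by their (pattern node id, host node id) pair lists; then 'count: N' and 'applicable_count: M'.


0 match(es); 0 pass the dangling check.
count: 0
applicable_count: 0


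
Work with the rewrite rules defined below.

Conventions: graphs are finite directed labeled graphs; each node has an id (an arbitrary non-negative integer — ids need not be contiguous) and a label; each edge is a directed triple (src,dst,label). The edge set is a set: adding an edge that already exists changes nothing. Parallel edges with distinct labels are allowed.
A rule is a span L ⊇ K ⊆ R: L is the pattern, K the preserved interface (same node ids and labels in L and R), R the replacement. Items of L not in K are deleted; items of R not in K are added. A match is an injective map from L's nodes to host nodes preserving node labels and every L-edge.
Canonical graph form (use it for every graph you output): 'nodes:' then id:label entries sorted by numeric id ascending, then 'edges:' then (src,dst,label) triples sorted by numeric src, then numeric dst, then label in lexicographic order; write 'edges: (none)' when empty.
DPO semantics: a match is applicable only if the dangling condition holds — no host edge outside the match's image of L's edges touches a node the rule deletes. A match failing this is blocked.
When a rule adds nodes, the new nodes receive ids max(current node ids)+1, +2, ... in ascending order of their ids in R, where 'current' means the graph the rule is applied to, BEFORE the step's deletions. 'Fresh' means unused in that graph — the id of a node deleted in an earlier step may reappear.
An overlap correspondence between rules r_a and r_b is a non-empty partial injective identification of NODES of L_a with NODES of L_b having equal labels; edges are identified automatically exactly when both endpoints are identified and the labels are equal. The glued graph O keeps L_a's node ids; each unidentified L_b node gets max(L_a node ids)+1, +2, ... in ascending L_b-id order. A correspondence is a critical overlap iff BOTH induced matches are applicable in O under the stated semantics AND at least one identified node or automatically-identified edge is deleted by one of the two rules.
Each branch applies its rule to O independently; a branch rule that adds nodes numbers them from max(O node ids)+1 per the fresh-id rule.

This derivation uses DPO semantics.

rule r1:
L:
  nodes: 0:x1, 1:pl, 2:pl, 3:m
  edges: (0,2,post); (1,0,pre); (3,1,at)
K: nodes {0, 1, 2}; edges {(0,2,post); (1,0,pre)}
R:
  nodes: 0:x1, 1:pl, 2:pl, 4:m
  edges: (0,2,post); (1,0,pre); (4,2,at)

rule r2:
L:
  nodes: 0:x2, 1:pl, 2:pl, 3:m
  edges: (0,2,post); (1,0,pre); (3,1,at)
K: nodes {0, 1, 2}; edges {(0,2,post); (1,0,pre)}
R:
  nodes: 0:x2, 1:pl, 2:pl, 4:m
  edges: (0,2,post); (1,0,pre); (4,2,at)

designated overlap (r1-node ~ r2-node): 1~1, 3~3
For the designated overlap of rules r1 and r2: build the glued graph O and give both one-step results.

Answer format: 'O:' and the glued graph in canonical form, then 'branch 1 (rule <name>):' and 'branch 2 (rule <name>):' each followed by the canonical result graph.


O:
nodes: 0:x1, 1:pl, 2:pl, 3:m, 4:x2, 5:pl
edges: (0,2,post); (1,0,pre); (1,4,pre); (3,1,at); (4,5,post)
branch 1 (rule r1):
nodes: 0:x1, 1:pl, 2:pl, 4:x2, 5:pl, 6:m
edges: (0,2,post); (1,0,pre); (1,4,pre); (4,5,post); (6,2,at)
branch 2 (rule r2):
nodes: 0:x1, 1:pl, 2:pl, 4:x2, 5:pl, 6:m
edges: (0,2,post); (1,0,pre); (1,4,pre); (4,5,post); (6,5,at)


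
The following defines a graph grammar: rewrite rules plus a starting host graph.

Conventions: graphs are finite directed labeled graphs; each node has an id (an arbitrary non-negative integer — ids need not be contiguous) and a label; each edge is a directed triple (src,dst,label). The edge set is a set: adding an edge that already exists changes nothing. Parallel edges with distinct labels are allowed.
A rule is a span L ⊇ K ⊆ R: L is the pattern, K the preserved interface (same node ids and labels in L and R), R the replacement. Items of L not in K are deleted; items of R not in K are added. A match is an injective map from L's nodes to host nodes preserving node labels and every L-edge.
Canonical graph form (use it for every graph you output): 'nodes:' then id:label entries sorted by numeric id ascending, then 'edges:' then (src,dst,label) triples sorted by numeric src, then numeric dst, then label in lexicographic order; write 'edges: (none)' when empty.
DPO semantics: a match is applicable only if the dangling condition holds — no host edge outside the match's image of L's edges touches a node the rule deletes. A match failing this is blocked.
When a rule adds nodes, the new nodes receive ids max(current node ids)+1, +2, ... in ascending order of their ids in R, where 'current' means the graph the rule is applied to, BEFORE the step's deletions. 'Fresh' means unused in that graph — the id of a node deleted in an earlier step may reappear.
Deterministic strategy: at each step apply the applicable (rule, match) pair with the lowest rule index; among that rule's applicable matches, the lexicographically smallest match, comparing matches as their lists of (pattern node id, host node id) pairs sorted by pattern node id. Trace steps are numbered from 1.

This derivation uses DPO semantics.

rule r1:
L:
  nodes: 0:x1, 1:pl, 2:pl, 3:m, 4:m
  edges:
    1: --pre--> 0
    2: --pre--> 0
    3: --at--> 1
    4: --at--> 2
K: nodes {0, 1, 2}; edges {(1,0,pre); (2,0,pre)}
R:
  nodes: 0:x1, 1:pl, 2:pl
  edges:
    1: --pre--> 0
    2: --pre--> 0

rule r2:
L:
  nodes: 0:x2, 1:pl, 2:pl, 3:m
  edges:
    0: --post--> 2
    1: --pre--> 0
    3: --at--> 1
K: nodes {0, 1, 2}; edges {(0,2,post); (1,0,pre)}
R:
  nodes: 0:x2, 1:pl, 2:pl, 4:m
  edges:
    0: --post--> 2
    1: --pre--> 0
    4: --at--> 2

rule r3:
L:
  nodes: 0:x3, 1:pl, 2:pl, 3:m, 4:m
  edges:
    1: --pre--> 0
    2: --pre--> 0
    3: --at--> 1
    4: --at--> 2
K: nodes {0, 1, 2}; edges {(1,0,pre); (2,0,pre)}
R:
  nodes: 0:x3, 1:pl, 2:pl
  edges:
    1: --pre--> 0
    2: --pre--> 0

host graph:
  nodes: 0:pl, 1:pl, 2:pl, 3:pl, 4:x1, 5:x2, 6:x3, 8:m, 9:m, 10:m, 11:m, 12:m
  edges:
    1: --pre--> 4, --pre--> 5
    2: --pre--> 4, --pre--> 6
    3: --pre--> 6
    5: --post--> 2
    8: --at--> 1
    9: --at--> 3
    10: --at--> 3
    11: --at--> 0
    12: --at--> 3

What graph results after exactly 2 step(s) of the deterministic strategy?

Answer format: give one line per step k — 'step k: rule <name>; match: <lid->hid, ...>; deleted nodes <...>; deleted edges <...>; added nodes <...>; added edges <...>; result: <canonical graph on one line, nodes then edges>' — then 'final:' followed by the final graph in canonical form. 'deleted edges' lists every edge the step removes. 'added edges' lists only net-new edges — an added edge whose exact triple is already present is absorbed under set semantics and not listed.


step 1: rule r2; match: 0->5, 1->1, 2->2, 3->8; deleted nodes 8; deleted edges (8,1,at); added nodes 13; added edges (13,2,at); result: nodes: 0:pl, 1:pl, 2:pl, 3:pl, 4:x1, 5:x2, 6:x3, 9:m, 10:m, 11:m, 12:m, 13:m edges: (1,4,pre); (1,5,pre); (2,4,pre); (2,6,pre); (3,6,pre); (5,2,post); (9,3,at); (10,3,at); (11,0,at); (12,3,at); (13,2,at)
step 2: rule r3; match: 0->6, 1->2, 2->3, 3->13, 4->9; deleted nodes 9, 13; deleted edges (9,3,at); (13,2,at); added nodes (none); added edges (none); result: nodes: 0:pl, 1:pl, 2:pl, 3:pl, 4:x1, 5:x2, 6:x3, 10:m, 11:m, 12:m edges: (1,4,pre); (1,5,pre); (2,4,pre); (2,6,pre); (3,6,pre); (5,2,post); (10,3,at); (11,0,at); (12,3,at)
final:
nodes: 0:pl, 1:pl, 2:pl, 3:pl, 4:x1, 5:x2, 6:x3, 10:m, 11:m, 12:m
edges: (1,4,pre); (1,5,pre); (2,4,pre); (2,6,pre); (3,6,pre); (5,2,post); (10,3,at); (11,0,at); (12,3,at)


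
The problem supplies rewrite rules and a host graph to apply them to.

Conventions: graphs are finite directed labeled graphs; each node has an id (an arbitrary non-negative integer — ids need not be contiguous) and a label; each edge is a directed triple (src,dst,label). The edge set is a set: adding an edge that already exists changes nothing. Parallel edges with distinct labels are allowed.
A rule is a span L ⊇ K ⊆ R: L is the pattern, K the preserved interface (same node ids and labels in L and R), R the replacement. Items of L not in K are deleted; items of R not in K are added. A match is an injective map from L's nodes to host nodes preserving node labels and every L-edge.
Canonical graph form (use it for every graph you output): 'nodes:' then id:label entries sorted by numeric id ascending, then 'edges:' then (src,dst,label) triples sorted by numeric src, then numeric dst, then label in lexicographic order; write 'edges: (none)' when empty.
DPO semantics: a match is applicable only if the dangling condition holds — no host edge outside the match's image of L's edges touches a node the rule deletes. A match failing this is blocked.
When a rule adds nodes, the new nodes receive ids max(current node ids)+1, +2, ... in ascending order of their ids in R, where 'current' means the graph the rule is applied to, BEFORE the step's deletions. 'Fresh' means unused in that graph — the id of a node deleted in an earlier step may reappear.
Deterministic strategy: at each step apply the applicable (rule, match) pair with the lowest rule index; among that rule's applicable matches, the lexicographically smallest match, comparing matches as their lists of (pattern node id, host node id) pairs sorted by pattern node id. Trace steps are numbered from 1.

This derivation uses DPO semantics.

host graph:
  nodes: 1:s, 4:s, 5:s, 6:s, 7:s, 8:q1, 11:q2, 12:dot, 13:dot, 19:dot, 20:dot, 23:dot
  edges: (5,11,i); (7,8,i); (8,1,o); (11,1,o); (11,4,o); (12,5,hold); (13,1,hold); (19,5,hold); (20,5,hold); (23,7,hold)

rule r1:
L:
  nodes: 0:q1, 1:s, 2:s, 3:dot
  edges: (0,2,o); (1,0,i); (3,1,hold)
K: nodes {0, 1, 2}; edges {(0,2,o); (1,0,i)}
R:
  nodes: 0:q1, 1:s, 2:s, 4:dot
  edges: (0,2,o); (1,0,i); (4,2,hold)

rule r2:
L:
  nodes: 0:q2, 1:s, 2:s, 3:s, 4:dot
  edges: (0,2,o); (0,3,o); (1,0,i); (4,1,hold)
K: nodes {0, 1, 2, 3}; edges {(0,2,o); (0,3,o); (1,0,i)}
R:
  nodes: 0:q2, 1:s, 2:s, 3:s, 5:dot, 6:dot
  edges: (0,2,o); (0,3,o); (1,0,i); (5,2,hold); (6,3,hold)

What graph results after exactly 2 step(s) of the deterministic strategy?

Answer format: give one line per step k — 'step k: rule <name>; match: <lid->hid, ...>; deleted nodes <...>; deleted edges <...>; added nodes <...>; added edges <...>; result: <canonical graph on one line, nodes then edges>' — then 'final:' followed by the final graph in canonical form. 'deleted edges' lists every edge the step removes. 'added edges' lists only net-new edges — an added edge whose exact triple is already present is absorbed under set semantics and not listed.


step 1: rule r1; match: 0->8, 1->7, 2->1, 3->23; deleted nodes 23; deleted edges (23,7,hold); added nodes 24; added edges (24,1,hold); result: nodes: 1:s, 4:s, 5:s, 6:s, 7:s, 8:q1, 11:q2, 12:dot, 13:dot, 19:dot, 20:dot, 24:dot edges: (5,11,i); (7,8,i); (8,1,o); (11,1,o); (11,4,o); (12,5,hold); (13,1,hold); (19,5,hold); (20,5,hold); (24,1,hold)
step 2: rule r2; match: 0->11, 1->5, 2->1, 3->4, 4->12; deleted nodes 12; deleted edges (12,5,hold); added nodes 25, 26; added edges (25,1,hold); (26,4,hold); result: nodes: 1:s, 4:s, 5:s, 6:s, 7:s, 8:q1, 11:q2, 13:dot, 19:dot, 20:dot, 24:dot, 25:dot, 26:dot edges: (5,11,i); (7,8,i); (8,1,o); (11,1,o); (11,4,o); (13,1,hold); (19,5,hold); (20,5,hold); (24,1,hold); (25,1,hold); (26,4,hold)
final:
nodes: 1:s, 4:s, 5:s, 6:s, 7:s, 8:q1, 11:q2, 13:dot, 19:dot, 20:dot, 24:dot, 25:dot, 26:dot
edges: (5,11,i); (7,8,i); (8,1,o); (11,1,o); (11,4,o); (13,1,hold); (19,5,hold); (20,5,hold); (24,1,hold); (25,1,hold); (26,4,hold)


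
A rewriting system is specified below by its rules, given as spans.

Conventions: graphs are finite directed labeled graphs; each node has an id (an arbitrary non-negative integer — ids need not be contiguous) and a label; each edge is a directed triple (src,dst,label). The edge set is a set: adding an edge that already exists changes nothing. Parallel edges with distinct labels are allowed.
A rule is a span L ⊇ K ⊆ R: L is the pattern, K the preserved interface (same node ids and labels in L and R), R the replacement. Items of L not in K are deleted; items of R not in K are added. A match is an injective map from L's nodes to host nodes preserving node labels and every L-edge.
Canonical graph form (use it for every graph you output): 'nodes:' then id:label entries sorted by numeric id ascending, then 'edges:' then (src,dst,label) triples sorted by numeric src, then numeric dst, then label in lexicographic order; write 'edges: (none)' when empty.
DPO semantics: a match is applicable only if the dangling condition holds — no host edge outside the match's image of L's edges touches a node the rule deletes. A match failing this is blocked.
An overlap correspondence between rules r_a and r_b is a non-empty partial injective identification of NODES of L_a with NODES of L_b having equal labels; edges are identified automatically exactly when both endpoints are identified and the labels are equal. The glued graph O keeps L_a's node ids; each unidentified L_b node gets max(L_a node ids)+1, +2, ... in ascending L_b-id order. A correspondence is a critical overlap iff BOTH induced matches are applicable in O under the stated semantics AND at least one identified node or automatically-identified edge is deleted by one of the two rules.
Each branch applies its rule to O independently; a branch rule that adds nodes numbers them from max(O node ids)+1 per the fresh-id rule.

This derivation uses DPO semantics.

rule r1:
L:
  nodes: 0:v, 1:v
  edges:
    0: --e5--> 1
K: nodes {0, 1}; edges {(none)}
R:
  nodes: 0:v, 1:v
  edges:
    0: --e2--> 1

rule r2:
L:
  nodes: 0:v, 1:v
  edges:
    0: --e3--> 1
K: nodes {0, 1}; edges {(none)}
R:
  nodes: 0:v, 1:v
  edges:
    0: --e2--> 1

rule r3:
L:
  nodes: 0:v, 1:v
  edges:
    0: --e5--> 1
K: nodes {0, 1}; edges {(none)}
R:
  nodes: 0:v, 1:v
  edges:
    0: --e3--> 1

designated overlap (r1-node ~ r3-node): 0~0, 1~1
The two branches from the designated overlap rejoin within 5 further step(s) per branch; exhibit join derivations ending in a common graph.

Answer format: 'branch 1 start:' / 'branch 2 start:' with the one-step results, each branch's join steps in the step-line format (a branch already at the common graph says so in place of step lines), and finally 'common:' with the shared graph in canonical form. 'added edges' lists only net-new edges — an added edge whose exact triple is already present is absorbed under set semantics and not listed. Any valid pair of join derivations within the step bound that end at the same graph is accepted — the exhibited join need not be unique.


branch 1 start:
nodes: 0:v, 1:v
edges: (0,1,e2)
branch 2 start:
nodes: 0:v, 1:v
edges: (0,1,e3)
branch 1: already at the common graph (0 steps)
branch 2 step 1: rule r2; match: 0->0, 1->1; deleted nodes (none); deleted edges (0,1,e3); added nodes (none); added edges (0,1,e2); result: nodes: 0:v, 1:v edges: (0,1,e2)
common:
nodes: 0:v, 1:v
edges: (0,1,e2)


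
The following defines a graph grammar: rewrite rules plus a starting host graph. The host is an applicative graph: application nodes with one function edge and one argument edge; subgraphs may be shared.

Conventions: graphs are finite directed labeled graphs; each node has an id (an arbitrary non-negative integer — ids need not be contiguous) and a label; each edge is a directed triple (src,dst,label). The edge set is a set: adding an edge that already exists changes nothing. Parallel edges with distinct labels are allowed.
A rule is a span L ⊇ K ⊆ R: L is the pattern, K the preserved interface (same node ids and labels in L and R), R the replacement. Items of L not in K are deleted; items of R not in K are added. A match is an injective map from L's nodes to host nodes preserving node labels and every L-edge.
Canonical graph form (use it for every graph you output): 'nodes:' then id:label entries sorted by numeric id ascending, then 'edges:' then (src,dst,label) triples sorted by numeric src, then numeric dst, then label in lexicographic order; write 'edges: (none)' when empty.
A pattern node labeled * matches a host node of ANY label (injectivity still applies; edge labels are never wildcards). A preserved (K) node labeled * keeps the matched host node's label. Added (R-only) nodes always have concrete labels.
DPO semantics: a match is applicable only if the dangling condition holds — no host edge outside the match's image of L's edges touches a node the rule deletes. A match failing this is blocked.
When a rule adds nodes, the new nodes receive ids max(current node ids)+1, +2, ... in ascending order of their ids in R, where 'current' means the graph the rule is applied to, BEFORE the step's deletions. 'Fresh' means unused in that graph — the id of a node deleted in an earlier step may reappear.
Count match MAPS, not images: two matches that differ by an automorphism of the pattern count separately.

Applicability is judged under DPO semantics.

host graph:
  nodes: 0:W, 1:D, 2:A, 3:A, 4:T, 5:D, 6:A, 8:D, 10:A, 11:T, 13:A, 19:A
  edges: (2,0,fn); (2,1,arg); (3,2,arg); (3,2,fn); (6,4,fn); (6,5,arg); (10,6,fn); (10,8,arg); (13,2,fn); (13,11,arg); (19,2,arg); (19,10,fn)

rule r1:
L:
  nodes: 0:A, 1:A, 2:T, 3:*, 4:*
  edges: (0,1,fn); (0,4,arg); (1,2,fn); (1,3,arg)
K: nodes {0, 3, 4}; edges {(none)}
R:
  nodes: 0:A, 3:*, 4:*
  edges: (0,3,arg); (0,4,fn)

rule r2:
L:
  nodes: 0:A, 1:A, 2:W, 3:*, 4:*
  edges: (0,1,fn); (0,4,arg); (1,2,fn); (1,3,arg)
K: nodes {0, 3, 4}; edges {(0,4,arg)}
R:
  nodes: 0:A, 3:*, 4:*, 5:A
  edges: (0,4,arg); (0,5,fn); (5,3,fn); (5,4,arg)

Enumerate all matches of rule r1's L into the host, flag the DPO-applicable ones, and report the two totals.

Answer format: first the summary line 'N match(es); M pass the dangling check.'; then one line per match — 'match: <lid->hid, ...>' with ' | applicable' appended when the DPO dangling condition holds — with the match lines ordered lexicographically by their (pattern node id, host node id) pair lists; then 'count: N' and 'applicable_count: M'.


1 match(es); 1 pass the dangling check.
match: 0->10, 1->6, 2->4, 3->5, 4->8 | applicable
count: 1
applicable_count: 1


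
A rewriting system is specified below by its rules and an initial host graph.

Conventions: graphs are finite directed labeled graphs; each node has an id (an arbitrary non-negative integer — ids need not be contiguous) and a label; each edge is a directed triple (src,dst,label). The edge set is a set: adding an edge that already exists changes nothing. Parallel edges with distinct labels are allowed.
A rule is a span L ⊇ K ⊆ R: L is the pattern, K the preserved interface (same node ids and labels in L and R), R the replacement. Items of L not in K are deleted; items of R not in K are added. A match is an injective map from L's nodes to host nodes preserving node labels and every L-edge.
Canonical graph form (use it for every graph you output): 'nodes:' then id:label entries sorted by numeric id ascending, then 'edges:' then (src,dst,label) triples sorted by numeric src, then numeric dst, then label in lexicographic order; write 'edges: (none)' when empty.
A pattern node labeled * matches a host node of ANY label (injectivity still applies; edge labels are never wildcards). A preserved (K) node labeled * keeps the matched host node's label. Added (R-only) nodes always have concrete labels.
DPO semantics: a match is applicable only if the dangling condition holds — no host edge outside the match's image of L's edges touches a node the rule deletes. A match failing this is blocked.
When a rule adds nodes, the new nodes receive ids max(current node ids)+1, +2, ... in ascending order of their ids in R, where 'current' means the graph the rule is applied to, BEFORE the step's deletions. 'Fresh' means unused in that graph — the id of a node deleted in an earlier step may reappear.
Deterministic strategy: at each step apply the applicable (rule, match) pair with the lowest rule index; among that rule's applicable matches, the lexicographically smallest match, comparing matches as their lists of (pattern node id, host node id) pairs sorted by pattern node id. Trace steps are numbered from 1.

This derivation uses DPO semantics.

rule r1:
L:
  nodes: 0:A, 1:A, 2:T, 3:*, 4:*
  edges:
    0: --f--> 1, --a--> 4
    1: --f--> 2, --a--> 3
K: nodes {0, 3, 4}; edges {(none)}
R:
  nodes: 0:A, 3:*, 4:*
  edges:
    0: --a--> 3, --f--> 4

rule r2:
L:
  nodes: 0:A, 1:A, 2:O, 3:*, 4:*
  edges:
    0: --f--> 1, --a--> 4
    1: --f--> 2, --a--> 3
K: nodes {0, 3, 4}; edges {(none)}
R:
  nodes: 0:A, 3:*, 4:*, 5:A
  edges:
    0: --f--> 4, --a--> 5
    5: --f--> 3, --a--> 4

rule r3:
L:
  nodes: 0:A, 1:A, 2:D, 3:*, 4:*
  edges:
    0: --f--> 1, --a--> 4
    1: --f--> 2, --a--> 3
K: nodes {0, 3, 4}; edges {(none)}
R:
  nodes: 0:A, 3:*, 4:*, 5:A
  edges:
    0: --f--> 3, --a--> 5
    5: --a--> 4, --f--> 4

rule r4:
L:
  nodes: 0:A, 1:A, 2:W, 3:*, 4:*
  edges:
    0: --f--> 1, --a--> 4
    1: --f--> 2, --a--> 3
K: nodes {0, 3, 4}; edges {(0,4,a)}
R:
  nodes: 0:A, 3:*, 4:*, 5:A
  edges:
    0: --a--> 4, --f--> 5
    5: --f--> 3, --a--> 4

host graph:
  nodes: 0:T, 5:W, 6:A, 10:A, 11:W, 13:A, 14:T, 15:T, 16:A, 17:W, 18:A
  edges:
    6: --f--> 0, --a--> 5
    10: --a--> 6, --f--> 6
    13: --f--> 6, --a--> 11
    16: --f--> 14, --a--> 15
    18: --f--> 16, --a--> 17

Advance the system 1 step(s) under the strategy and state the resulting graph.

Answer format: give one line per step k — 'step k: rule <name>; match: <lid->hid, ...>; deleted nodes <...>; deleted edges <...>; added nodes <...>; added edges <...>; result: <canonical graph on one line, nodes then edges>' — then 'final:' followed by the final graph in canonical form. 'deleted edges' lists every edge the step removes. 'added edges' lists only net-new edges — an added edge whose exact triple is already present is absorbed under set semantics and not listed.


step 1: rule r1; match: 0->18, 1->16, 2->14, 3->15, 4->17; deleted nodes 14, 16; deleted edges (16,14,f); (16,15,a); (18,16,f); (18,17,a); added nodes (none); added edges (18,15,a); (18,17,f); result: nodes: 0:T, 5:W, 6:A, 10:A, 11:W, 13:A, 15:T, 17:W, 18:A edges: (6,0,f); (6,5,a); (10,6,a); (10,6,f); (13,6,f); (13,11,a); (18,15,a); (18,17,f)
final:
nodes: 0:T, 5:W, 6:A, 10:A, 11:W, 13:A, 15:T, 17:W, 18:A
edges: (6,0,f); (6,5,a); (10,6,a); (10,6,f); (13,6,f); (13,11,a); (18,15,a); (18,17,f)


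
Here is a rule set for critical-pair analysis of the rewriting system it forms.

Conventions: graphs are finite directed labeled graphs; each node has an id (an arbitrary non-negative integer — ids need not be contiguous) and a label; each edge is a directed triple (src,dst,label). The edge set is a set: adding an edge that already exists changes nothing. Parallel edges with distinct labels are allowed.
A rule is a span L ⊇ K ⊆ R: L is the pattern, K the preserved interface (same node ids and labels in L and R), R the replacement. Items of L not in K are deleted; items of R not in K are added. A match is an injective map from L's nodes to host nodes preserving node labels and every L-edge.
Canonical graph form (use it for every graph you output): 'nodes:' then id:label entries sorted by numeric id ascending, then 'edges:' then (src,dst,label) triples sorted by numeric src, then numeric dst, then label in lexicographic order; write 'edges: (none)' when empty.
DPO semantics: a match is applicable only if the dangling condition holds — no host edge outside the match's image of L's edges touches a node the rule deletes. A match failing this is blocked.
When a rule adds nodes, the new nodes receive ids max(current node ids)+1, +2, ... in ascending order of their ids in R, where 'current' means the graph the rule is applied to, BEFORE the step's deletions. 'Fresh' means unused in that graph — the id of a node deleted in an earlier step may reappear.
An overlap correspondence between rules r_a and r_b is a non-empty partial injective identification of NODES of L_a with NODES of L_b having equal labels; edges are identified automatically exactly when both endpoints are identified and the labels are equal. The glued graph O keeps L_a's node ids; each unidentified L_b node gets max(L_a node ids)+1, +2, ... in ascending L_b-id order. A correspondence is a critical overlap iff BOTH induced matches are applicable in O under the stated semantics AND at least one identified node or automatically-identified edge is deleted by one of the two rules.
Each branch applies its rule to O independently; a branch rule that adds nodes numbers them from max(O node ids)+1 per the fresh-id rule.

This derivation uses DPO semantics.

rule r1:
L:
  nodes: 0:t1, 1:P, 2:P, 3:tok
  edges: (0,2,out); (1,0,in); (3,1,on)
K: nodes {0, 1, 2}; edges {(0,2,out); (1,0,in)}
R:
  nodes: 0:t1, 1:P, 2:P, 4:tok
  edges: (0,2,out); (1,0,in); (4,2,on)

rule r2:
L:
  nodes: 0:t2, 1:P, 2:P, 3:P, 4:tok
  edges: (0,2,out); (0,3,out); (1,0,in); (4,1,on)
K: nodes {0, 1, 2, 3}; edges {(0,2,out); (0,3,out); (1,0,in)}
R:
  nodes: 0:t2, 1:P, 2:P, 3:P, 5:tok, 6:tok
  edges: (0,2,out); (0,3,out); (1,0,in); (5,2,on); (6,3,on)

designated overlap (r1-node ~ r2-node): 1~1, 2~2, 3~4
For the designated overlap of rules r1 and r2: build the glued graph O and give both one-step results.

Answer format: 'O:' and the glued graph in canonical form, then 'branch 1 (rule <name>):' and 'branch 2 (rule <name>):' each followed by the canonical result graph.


O:
nodes: 0:t1, 1:P, 2:P, 3:tok, 4:t2, 5:P
edges: (0,2,out); (1,0,in); (1,4,in); (3,1,on); (4,2,out); (4,5,out)
branch 1 (rule r1):
nodes: 0:t1, 1:P, 2:P, 4:t2, 5:P, 6:tok
edges: (0,2,out); (1,0,in); (1,4,in); (4,2,out); (4,5,out); (6,2,on)
branch 2 (rule r2):
nodes: 0:t1, 1:P, 2:P, 4:t2, 5:P, 6:tok, 7:tok
edges: (0,2,out); (1,0,in); (1,4,in); (4,2,out); (4,5,out); (6,2,on); (7,5,on)


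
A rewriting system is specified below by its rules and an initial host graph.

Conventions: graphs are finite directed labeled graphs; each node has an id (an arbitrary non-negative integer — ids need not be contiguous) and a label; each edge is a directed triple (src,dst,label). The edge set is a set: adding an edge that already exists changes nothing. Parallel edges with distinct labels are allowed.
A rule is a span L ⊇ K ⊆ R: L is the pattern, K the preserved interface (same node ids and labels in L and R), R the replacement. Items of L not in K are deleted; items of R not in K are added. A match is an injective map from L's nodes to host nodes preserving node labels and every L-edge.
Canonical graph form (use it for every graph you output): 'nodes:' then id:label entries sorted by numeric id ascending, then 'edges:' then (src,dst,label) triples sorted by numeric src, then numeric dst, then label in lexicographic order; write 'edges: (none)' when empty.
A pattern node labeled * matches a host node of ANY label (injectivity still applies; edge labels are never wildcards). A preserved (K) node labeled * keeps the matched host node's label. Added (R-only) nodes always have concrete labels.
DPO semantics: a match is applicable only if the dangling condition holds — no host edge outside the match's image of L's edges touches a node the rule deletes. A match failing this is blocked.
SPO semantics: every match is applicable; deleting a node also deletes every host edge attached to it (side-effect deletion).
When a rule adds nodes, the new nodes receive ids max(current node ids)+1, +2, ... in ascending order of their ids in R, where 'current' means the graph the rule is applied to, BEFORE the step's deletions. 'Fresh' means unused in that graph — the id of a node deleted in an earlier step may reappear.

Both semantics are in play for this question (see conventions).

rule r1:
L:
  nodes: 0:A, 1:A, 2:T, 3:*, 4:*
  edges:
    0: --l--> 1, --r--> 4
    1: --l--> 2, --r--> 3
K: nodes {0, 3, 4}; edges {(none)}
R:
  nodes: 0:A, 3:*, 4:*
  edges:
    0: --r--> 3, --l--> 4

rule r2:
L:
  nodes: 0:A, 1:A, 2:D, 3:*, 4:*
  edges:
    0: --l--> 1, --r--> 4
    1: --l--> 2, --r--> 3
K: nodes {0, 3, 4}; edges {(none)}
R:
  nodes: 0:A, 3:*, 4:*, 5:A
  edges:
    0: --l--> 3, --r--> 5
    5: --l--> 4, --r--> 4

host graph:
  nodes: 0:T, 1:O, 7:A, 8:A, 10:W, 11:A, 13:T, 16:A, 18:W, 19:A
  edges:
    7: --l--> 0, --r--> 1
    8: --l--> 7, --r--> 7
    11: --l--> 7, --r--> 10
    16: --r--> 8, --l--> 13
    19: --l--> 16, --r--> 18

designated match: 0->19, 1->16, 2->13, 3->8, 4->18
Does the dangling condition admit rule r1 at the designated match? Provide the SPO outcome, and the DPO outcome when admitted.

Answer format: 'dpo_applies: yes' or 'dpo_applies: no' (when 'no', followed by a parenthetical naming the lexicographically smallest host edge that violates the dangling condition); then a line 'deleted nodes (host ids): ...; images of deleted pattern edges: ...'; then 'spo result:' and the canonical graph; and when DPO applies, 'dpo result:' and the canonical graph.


dpo_applies: yes
deleted nodes (host ids): 13, 16; images of deleted pattern edges: (16,8,r); (16,13,l); (19,16,l); (19,18,r)
spo result:
nodes: 0:T, 1:O, 7:A, 8:A, 10:W, 11:A, 18:W, 19:A
edges: (7,0,l); (7,1,r); (8,7,l); (8,7,r); (11,7,l); (11,10,r); (19,8,r); (19,18,l)
dpo result:
nodes: 0:T, 1:O, 7:A, 8:A, 10:W, 11:A, 18:W, 19:A
edges: (7,0,l); (7,1,r); (8,7,l); (8,7,r); (11,7,l); (11,10,r); (19,8,r); (19,18,l)


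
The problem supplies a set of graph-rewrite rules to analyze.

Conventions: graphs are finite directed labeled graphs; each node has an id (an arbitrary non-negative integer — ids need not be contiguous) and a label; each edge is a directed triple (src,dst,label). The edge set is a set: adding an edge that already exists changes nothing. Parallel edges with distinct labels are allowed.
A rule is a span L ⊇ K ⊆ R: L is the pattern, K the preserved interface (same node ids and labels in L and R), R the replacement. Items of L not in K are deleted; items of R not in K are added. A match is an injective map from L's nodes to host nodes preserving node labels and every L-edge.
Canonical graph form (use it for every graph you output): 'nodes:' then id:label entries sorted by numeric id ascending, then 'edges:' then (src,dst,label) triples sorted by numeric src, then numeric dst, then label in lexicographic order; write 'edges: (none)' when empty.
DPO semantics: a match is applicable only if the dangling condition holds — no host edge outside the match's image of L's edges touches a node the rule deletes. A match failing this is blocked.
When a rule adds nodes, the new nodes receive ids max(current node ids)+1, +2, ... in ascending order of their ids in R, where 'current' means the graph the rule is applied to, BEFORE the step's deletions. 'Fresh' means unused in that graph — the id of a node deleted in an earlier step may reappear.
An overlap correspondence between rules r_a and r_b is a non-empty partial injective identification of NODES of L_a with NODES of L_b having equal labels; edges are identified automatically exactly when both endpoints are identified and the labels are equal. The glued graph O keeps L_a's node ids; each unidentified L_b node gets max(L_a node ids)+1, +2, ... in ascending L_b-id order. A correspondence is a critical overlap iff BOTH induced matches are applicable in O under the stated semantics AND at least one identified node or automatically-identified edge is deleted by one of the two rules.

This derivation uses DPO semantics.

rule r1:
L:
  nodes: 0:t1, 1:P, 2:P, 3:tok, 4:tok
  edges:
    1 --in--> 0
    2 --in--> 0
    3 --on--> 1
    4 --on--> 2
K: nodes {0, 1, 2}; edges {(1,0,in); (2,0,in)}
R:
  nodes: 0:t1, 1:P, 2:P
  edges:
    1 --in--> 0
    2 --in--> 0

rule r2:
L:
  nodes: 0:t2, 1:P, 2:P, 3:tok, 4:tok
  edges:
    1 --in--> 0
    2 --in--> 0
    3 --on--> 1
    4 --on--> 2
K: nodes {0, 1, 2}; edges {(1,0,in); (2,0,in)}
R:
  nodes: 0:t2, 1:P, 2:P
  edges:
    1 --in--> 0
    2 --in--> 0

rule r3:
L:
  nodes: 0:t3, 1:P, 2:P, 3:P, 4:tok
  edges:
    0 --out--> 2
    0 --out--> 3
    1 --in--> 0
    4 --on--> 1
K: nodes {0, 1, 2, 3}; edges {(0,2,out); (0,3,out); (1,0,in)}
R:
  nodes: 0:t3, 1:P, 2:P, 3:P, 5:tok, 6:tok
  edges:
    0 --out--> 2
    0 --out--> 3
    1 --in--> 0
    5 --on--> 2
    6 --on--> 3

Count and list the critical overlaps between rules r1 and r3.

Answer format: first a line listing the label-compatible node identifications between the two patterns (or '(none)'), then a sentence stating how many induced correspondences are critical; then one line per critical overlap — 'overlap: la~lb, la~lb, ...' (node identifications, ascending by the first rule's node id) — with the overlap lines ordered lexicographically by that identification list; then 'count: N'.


label-compatible node identifications between L(r1) and L(r3): 1~1, 1~2, 1~3, 2~1, 2~2, 2~3, 3~4, 4~4
6 of the induced correspondences are critical overlaps of r1 and r3.
overlap: 1~1, 2~2, 3~4
overlap: 1~1, 2~3, 3~4
overlap: 1~1, 3~4
overlap: 1~2, 2~1, 4~4
overlap: 1~3, 2~1, 4~4
overlap: 2~1, 4~4
count: 6


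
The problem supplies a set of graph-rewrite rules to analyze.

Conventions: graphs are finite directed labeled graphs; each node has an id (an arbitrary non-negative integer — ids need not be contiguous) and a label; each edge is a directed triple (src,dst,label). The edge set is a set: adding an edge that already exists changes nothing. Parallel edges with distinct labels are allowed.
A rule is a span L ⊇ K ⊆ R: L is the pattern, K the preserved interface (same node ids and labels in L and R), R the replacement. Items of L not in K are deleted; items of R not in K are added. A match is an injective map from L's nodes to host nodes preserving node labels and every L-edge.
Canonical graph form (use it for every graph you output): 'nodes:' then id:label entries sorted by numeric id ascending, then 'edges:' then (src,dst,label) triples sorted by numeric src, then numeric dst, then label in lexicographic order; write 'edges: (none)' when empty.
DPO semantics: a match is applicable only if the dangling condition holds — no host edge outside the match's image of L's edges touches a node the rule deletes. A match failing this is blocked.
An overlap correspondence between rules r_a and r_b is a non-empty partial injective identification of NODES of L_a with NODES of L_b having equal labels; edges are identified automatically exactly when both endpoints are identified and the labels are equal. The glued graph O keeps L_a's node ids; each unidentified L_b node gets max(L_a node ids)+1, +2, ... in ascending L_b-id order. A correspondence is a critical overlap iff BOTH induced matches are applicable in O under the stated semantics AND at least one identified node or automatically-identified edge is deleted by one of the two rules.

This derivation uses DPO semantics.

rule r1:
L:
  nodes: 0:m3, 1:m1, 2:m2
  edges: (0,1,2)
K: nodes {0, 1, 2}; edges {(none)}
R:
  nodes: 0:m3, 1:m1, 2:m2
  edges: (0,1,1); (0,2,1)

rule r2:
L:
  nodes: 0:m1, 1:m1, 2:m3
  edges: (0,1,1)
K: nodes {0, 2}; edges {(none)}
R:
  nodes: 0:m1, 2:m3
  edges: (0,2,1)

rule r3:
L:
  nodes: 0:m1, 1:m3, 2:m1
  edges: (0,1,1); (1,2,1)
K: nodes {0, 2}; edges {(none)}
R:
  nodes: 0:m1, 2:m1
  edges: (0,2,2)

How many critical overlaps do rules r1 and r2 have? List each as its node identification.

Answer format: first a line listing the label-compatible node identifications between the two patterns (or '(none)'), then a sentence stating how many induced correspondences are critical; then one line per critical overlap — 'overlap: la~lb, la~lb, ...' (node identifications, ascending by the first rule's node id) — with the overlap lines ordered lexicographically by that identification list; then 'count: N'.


label-compatible node identifications between L(r1) and L(r2): 0~2, 1~0, 1~1
0 of the induced correspondences are critical overlaps of r1 and r2.
count: 0


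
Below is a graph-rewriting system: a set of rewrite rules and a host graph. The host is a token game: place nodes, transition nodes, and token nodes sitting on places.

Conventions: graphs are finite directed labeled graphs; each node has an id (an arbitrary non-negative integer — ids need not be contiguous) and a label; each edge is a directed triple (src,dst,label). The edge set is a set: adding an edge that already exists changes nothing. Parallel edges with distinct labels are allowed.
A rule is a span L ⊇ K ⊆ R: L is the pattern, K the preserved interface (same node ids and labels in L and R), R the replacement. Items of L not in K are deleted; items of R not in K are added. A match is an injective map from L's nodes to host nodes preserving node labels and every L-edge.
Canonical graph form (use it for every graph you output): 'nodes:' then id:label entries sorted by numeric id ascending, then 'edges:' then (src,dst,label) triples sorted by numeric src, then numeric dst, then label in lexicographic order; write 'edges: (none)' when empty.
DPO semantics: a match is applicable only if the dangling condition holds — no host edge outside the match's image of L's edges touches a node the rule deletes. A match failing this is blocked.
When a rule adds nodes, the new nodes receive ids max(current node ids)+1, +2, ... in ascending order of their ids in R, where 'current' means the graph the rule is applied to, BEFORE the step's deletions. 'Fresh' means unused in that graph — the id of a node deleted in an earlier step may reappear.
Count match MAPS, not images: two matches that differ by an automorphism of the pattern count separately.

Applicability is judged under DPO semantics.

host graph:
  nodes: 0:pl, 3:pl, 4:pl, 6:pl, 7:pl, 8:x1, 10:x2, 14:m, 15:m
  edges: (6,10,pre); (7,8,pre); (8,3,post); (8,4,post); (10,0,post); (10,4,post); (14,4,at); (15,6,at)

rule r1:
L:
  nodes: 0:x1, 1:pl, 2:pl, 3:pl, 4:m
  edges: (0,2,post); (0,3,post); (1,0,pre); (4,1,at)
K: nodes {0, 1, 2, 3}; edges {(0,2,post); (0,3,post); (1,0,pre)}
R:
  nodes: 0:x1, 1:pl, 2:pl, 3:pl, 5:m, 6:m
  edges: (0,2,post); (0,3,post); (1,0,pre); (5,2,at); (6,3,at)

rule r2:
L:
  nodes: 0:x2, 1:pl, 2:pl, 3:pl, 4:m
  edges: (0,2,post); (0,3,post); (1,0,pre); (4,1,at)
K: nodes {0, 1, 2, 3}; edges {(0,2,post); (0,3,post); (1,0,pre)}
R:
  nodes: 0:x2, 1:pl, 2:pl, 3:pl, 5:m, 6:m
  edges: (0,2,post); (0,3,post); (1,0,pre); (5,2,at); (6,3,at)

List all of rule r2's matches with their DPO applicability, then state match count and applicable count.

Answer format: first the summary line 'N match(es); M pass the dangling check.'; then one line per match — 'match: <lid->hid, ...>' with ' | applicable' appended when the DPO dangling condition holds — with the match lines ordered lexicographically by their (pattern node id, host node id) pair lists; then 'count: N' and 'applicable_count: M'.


2 match(es); 2 pass the dangling check.
match: 0->10, 1->6, 2->0, 3->4, 4->15 | applicable
match: 0->10, 1->6, 2->4, 3->0, 4->15 | applicable
count: 2
applicable_count: 2
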